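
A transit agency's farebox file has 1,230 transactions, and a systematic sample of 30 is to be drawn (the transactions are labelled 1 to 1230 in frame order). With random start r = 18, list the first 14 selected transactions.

18, 59, 100, 141, 182, 223, 264, 305, 346, 387, 428, 469, 510, 551

k = N/n = 1230/30 = 41
transaction 1: 18
transaction 2: 18 + 41 = 59
transaction 3: 59 + 41 = 100
transaction 4: 100 + 41 = 141
transaction 5: 141 + 41 = 182
transaction 6: 182 + 41 = 223
transaction 7: 223 + 41 = 264
transaction 8: 264 + 41 = 305
transaction 9: 305 + 41 = 346
transaction 10: 346 + 41 = 387
transaction 11: 387 + 41 = 428
transaction 12: 428 + 41 = 469
transaction 13: 469 + 41 = 510
transaction 14: 510 + 41 = 551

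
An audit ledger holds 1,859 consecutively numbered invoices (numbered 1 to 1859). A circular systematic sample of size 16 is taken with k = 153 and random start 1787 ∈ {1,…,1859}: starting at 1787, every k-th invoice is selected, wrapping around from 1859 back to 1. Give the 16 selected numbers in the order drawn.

1787, 81, 234, 387, 540, 693, 846, 999, 1152, 1305, 1458, 1611, 1764, 58, 211, 364

Selection 1: 1787
Selection 2: 1787 + 153 = 1940 → 1940 − 1859 = 81
Selection 3: 81 + 153 = 234
Selection 4: 234 + 153 = 387
Selection 5: 387 + 153 = 540
Selection 6: 540 + 153 = 693
Selection 7: 693 + 153 = 846
Selection 8: 846 + 153 = 999
Selection 9: 999 + 153 = 1152
Selection 10: 1152 + 153 = 1305
Selection 11: 1305 + 153 = 1458
Selection 12: 1458 + 153 = 1611
Selection 13: 1611 + 153 = 1764
Selection 14: 1764 + 153 = 1917 → 1917 − 1859 = 58
Selection 15: 58 + 153 = 211
Selection 16: 211 + 153 = 364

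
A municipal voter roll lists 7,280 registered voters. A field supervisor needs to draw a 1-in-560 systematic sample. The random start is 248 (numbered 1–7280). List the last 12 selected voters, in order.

808, 1368, 1928, 2488, 3048, 3608, 4168, 4728, 5288, 5848, 6408, 6968

2nd selection = 248 + 1×560 = 808
3rd: 808 + 560 = 1368
4th: 1368 + 560 = 1928
5th: 1928 + 560 = 2488
6th: 2488 + 560 = 3048
7th: 3048 + 560 = 3608
8th: 3608 + 560 = 4168
9th: 4168 + 560 = 4728
10th: 4728 + 560 = 5288
11th: 5288 + 560 = 5848
12th: 5848 + 560 = 6408
13th: 6408 + 560 = 6968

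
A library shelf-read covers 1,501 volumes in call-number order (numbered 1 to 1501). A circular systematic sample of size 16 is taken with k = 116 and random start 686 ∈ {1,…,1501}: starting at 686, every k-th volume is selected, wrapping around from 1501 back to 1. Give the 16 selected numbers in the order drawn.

686, 802, 918, 1034, 1150, 1266, 1382, 1498, 113, 229, 345, 461, 577, 693, 809, 925

Selection 1: 686
Selection 2: 686 + 116 = 802
Selection 3: 802 + 116 = 918
Selection 4: 918 + 116 = 1034
Selection 5: 1034 + 116 = 1150
Selection 6: 1150 + 116 = 1266
Selection 7: 1266 + 116 = 1382
Selection 8: 1382 + 116 = 1498
Selection 9: 1498 + 116 = 1614 → 1614 − 1501 = 113
Selection 10: 113 + 116 = 229
Selection 11: 229 + 116 = 345
Selection 12: 345 + 116 = 461
Selection 13: 461 + 116 = 577
Selection 14: 577 + 116 = 693
Selection 15: 693 + 116 = 809
Selection 16: 809 + 116 = 925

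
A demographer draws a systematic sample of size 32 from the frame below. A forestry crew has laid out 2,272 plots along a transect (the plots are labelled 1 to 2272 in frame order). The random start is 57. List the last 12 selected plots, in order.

1477, 1548, 1619, 1690, 1761, 1832, 1903, 1974, 2045, 2116, 2187, 2258

k = N/n = 2272/32 = 71
21st selection = 57 + 20×71 = 1477
22nd: 1477 + 71 = 1548
23rd: 1548 + 71 = 1619
24th: 1619 + 71 = 1690
25th: 1690 + 71 = 1761
26th: 1761 + 71 = 1832
27th: 1832 + 71 = 1903
28th: 1903 + 71 = 1974
29th: 1974 + 71 = 2045
30th: 2045 + 71 = 2116
31st: 2116 + 71 = 2187
32nd: 2187 + 71 = 2258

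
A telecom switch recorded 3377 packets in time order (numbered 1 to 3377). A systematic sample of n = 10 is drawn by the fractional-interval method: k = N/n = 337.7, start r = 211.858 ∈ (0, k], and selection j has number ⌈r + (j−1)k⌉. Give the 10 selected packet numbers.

212, 550, 888, 1225, 1563, 1901, 2239, 2576, 2914, 3252

j=1: r + 0k = 211.858 → ⌈·⌉ = 212
j=2: r + 1k = 549.558 → ⌈·⌉ = 550
j=3: r + 2k = 887.258 → ⌈·⌉ = 888
j=4: r + 3k = 1224.958 → ⌈·⌉ = 1225
j=5: r + 4k = 1562.658 → ⌈·⌉ = 1563
j=6: r + 5k = 1900.358 → ⌈·⌉ = 1901
j=7: r + 6k = 2238.058 → ⌈·⌉ = 2239
j=8: r + 7k = 2575.758 → ⌈·⌉ = 2576
j=9: r + 8k = 2913.458 → ⌈·⌉ = 2914
j=10: r + 9k = 3251.158 → ⌈·⌉ = 3252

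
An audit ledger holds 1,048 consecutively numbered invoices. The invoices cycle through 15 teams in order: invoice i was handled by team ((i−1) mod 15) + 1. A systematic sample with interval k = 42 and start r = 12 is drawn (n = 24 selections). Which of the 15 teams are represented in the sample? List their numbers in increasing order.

3, 6, 9, 12, 15

Consecutive selections differ by k = 42, so their team numbers differ by 42 mod 15 = 12.
gcd(42, 15) = 3, so the sample visits 15/3 = 5 distinct residues mod 15.
Start 12 is team 12; the teams hit are 3, 6, 9, 12, 15.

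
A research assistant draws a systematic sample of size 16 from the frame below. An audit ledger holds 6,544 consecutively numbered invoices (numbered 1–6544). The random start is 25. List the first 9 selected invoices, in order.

k = N/n = 6544/16 = 409
invoice 1: 25
invoice 2: 25 + 409 = 434
invoice 3: 434 + 409 = 843
invoice 4: 843 + 409 = 1252
invoice 5: 1252 + 409 = 1661
invoice 6: 1661 + 409 = 2070
invoice 7: 2070 + 409 = 2479
invoice 8: 2479 + 409 = 2888
invoice 9: 2888 + 409 = 3297

25, 434, 843, 1252, 1661, 2070, 2479, 2888, 3297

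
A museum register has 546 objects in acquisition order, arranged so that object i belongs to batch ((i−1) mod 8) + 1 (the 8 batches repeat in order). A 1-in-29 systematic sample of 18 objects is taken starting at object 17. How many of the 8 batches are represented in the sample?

Consecutive selections differ by k = 29, so their batch numbers differ by 29 mod 8 = 5.
gcd(29, 8) = 1, so the sample visits 8/1 = 8 distinct residues mod 8.
Start 17 is batch 1; the batches hit are 1, 2, 3, 4, 5, 6, 7, 8.

8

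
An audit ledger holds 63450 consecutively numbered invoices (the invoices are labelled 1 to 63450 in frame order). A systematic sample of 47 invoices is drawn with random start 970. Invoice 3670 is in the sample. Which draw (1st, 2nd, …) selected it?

k = 63450/47 = 1350
position = (3670 − 970)/1350 + 1 = 2700/1350 + 1 = 2 + 1 = 3

3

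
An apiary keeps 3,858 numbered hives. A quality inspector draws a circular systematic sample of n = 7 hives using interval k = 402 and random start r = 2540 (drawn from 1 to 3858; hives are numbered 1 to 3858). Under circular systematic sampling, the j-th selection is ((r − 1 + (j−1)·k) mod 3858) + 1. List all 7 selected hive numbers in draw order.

Selection 1: 2540
Selection 2: 2540 + 402 = 2942
Selection 3: 2942 + 402 = 3344
Selection 4: 3344 + 402 = 3746
Selection 5: 3746 + 402 = 4148 → 4148 − 3858 = 290
Selection 6: 290 + 402 = 692
Selection 7: 692 + 402 = 1094

2540, 2942, 3344, 3746, 290, 692, 1094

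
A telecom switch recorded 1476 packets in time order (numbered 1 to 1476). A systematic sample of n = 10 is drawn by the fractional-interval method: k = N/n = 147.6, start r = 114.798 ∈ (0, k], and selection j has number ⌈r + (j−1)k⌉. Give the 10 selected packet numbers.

j=1: r + 0k = 114.798 → ⌈·⌉ = 115
j=2: r + 1k = 262.398 → ⌈·⌉ = 263
j=3: r + 2k = 409.998 → ⌈·⌉ = 410
j=4: r + 3k = 557.598 → ⌈·⌉ = 558
j=5: r + 4k = 705.198 → ⌈·⌉ = 706
j=6: r + 5k = 852.798 → ⌈·⌉ = 853
j=7: r + 6k = 1000.398 → ⌈·⌉ = 1001
j=8: r + 7k = 1147.998 → ⌈·⌉ = 1148
j=9: r + 8k = 1295.598 → ⌈·⌉ = 1296
j=10: r + 9k = 1443.198 → ⌈·⌉ = 1444

115, 263, 410, 558, 706, 853, 1001, 1148, 1296, 1444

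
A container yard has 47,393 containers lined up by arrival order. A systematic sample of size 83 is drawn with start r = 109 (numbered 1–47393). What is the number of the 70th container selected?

k = 47393/83 = 571
70th selection = r + (70−1)·k = 109 + 69×571 = 109 + 39399 = 39508

39508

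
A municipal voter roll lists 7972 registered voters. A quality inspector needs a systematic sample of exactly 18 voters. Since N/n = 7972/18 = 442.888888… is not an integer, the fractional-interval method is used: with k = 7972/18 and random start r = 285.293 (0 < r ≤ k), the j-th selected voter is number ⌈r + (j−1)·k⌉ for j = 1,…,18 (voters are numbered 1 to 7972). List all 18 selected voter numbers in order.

j=1: r + 0k = 285.293 → ⌈·⌉ = 286
j=2: r + 1k = 728.181888… → ⌈·⌉ = 729
j=3: r + 2k = 1171.070777… → ⌈·⌉ = 1172
j=4: r + 3k = 1613.959666… → ⌈·⌉ = 1614
j=5: r + 4k = 2056.848555… → ⌈·⌉ = 2057
j=6: r + 5k = 2499.737444… → ⌈·⌉ = 2500
j=7: r + 6k = 2942.626333… → ⌈·⌉ = 2943
j=8: r + 7k = 3385.515222… → ⌈·⌉ = 3386
j=9: r + 8k = 3828.404111… → ⌈·⌉ = 3829
j=10: r + 9k = 4271.293 → ⌈·⌉ = 4272
j=11: r + 10k = 4714.181888… → ⌈·⌉ = 4715
j=12: r + 11k = 5157.070777… → ⌈·⌉ = 5158
j=13: r + 12k = 5599.959666… → ⌈·⌉ = 5600
j=14: r + 13k = 6042.848555… → ⌈·⌉ = 6043
j=15: r + 14k = 6485.737444… → ⌈·⌉ = 6486
j=16: r + 15k = 6928.626333… → ⌈·⌉ = 6929
j=17: r + 16k = 7371.515222… → ⌈·⌉ = 7372
j=18: r + 17k = 7814.404111… → ⌈·⌉ = 7815

286, 729, 1172, 1614, 2057, 2500, 2943, 3386, 3829, 4272, 4715, 5158, 5600, 6043, 6486, 6929, 7372, 7815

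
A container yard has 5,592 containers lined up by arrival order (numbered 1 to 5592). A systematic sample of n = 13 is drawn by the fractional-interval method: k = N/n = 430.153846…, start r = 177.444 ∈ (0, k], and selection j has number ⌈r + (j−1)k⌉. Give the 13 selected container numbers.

j=1: r + 0k = 177.444 → ⌈·⌉ = 178
j=2: r + 1k = 607.597846… → ⌈·⌉ = 608
j=3: r + 2k = 1037.751692… → ⌈·⌉ = 1038
j=4: r + 3k = 1467.905538… → ⌈·⌉ = 1468
j=5: r + 4k = 1898.059384… → ⌈·⌉ = 1899
j=6: r + 5k = 2328.213230… → ⌈·⌉ = 2329
j=7: r + 6k = 2758.367076… → ⌈·⌉ = 2759
j=8: r + 7k = 3188.520923… → ⌈·⌉ = 3189
j=9: r + 8k = 3618.674769… → ⌈·⌉ = 3619
j=10: r + 9k = 4048.828615… → ⌈·⌉ = 4049
j=11: r + 10k = 4478.982461… → ⌈·⌉ = 4479
j=12: r + 11k = 4909.136307… → ⌈·⌉ = 4910
j=13: r + 12k = 5339.290153… → ⌈·⌉ = 5340

178, 608, 1038, 1468, 1899, 2329, 2759, 3189, 3619, 4049, 4479, 4910, 5340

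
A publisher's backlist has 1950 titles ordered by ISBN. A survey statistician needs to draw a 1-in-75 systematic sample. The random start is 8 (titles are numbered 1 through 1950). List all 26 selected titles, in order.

8, 83, 158, 233, 308, 383, 458, 533, 608, 683, 758, 833, 908, 983, 1058, 1133, 1208, 1283, 1358, 1433, 1508, 1583, 1658, 1733, 1808, 1883

title 1: 8
title 2: 8 + 75 = 83
title 3: 83 + 75 = 158
title 4: 158 + 75 = 233
title 5: 233 + 75 = 308
title 6: 308 + 75 = 383
title 7: 383 + 75 = 458
title 8: 458 + 75 = 533
title 9: 533 + 75 = 608
title 10: 608 + 75 = 683
title 11: 683 + 75 = 758
title 12: 758 + 75 = 833
title 13: 833 + 75 = 908
title 14: 908 + 75 = 983
title 15: 983 + 75 = 1058
title 16: 1058 + 75 = 1133
title 17: 1133 + 75 = 1208
title 18: 1208 + 75 = 1283
title 19: 1283 + 75 = 1358
title 20: 1358 + 75 = 1433
title 21: 1433 + 75 = 1508
title 22: 1508 + 75 = 1583
title 23: 1583 + 75 = 1658
title 24: 1658 + 75 = 1733
title 25: 1733 + 75 = 1808
title 26: 1808 + 75 = 1883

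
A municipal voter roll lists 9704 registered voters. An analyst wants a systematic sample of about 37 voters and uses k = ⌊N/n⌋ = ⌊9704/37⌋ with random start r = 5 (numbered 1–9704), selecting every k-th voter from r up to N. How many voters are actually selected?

38

k = ⌊9704/37⌋ = 262
Achieved size = ⌊(9704 − 5)/262⌋ + 1 = ⌊9699/262⌋ + 1 = 37 + 1 = 38
(last selection: 5 + 37×262 = 9699 ≤ 9704; next would be 9961 > 9704)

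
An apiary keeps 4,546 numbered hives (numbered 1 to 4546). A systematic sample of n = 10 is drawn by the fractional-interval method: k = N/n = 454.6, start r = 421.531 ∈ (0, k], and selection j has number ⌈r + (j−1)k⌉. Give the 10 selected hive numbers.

j=1: r + 0k = 421.531 → ⌈·⌉ = 422
j=2: r + 1k = 876.131 → ⌈·⌉ = 877
j=3: r + 2k = 1330.731 → ⌈·⌉ = 1331
j=4: r + 3k = 1785.331 → ⌈·⌉ = 1786
j=5: r + 4k = 2239.931 → ⌈·⌉ = 2240
j=6: r + 5k = 2694.531 → ⌈·⌉ = 2695
j=7: r + 6k = 3149.131 → ⌈·⌉ = 3150
j=8: r + 7k = 3603.731 → ⌈·⌉ = 3604
j=9: r + 8k = 4058.331 → ⌈·⌉ = 4059
j=10: r + 9k = 4512.931 → ⌈·⌉ = 4513

422, 877, 1331, 1786, 2240, 2695, 3150, 3604, 4059, 4513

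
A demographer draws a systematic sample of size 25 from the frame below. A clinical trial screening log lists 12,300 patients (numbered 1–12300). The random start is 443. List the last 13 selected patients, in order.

k = N/n = 12300/25 = 492
13th selection = 443 + 12×492 = 6347
14th: 6347 + 492 = 6839
15th: 6839 + 492 = 7331
16th: 7331 + 492 = 7823
17th: 7823 + 492 = 8315
18th: 8315 + 492 = 8807
19th: 8807 + 492 = 9299
20th: 9299 + 492 = 9791
21st: 9791 + 492 = 10283
22nd: 10283 + 492 = 10775
23rd: 10775 + 492 = 11267
24th: 11267 + 492 = 11759
25th: 11759 + 492 = 12251

6347, 6839, 7331, 7823, 8315, 8807, 9299, 9791, 10283, 10775, 11267, 11759, 12251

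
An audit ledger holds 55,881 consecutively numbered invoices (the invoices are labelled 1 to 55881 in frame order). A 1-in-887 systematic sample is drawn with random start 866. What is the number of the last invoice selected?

k = 887
63rd selection = r + (63−1)·k = 866 + 62×887 = 866 + 54994 = 55860

55860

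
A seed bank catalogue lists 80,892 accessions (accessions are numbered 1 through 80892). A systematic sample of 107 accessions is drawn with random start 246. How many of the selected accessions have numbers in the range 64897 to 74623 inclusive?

13

k = 80892/107 = 756
First selection ≥ 64897: 246 + ⌈(64897−246)/756⌉·756 = 246 + 86×756 = 65262
Last selection ≤ 74623: 246 + ⌊(74623−246)/756⌋·756 = 246 + 98×756 = 74334
Count = 98 − 86 + 1 = 13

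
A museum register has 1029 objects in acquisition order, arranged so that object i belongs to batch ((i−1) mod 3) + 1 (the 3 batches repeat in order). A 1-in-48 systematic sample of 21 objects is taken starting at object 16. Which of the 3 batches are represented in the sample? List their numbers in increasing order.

Consecutive selections differ by k = 48, so their batch numbers differ by 48 mod 3 = 0.
gcd(48, 3) = 3, so the sample visits 3/3 = 1 distinct residues mod 3.
Start 16 is batch 1; the batches hit are 1.

1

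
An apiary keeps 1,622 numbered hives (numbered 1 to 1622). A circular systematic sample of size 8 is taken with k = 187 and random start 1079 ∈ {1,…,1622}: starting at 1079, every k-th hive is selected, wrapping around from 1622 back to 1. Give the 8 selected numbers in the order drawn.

1079, 1266, 1453, 18, 205, 392, 579, 766

Selection 1: 1079
Selection 2: 1079 + 187 = 1266
Selection 3: 1266 + 187 = 1453
Selection 4: 1453 + 187 = 1640 → 1640 − 1622 = 18
Selection 5: 18 + 187 = 205
Selection 6: 205 + 187 = 392
Selection 7: 392 + 187 = 579
Selection 8: 579 + 187 = 766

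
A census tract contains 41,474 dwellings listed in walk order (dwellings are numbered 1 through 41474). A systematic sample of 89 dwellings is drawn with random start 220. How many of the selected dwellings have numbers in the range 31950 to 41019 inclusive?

k = 41474/89 = 466
First selection ≥ 31950: 220 + ⌈(31950−220)/466⌉·466 = 220 + 69×466 = 32374
Last selection ≤ 41019: 220 + ⌊(41019−220)/466⌋·466 = 220 + 87×466 = 40762
Count = 87 − 69 + 1 = 19

19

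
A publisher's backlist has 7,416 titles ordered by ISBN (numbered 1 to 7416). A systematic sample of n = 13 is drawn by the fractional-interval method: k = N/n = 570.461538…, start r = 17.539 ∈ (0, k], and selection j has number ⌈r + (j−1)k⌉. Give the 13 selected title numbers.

18, 589, 1159, 1729, 2300, 2870, 3441, 4011, 4582, 5152, 5723, 6293, 6864

j=1: r + 0k = 17.539 → ⌈·⌉ = 18
j=2: r + 1k = 588.000538… → ⌈·⌉ = 589
j=3: r + 2k = 1158.462076… → ⌈·⌉ = 1159
j=4: r + 3k = 1728.923615… → ⌈·⌉ = 1729
j=5: r + 4k = 2299.385153… → ⌈·⌉ = 2300
j=6: r + 5k = 2869.846692… → ⌈·⌉ = 2870
j=7: r + 6k = 3440.308230… → ⌈·⌉ = 3441
j=8: r + 7k = 4010.769769… → ⌈·⌉ = 4011
j=9: r + 8k = 4581.231307… → ⌈·⌉ = 4582
j=10: r + 9k = 5151.692846… → ⌈·⌉ = 5152
j=11: r + 10k = 5722.154384… → ⌈·⌉ = 5723
j=12: r + 11k = 6292.615923… → ⌈·⌉ = 6293
j=13: r + 12k = 6863.077461… → ⌈·⌉ = 6864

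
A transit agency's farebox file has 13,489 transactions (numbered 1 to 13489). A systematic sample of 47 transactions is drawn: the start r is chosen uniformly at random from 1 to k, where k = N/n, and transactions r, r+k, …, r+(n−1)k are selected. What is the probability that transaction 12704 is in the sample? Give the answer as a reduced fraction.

k = 13489/47 = 287.
Transaction 12704 is selected iff r ≡ 12704 (mod 287); exactly one such r in {1,…,287}.
Inclusion probability = 1/287.

1/287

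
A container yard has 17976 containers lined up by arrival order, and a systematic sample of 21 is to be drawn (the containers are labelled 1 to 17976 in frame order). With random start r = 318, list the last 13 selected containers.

7166, 8022, 8878, 9734, 10590, 11446, 12302, 13158, 14014, 14870, 15726, 16582, 17438

k = N/n = 17976/21 = 856
9th selection = 318 + 8×856 = 7166
10th: 7166 + 856 = 8022
11th: 8022 + 856 = 8878
12th: 8878 + 856 = 9734
13th: 9734 + 856 = 10590
14th: 10590 + 856 = 11446
15th: 11446 + 856 = 12302
16th: 12302 + 856 = 13158
17th: 13158 + 856 = 14014
18th: 14014 + 856 = 14870
19th: 14870 + 856 = 15726
20th: 15726 + 856 = 16582
21st: 16582 + 856 = 17438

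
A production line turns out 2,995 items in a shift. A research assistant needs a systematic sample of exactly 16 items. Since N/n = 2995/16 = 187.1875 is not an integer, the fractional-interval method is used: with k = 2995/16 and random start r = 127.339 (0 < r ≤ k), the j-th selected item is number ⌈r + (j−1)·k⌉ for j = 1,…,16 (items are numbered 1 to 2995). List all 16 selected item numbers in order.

128, 315, 502, 689, 877, 1064, 1251, 1438, 1625, 1813, 2000, 2187, 2374, 2561, 2748, 2936

j=1: r + 0k = 127.339 → ⌈·⌉ = 128
j=2: r + 1k = 314.5265 → ⌈·⌉ = 315
j=3: r + 2k = 501.714 → ⌈·⌉ = 502
j=4: r + 3k = 688.9015 → ⌈·⌉ = 689
j=5: r + 4k = 876.089 → ⌈·⌉ = 877
j=6: r + 5k = 1063.2765 → ⌈·⌉ = 1064
j=7: r + 6k = 1250.464 → ⌈·⌉ = 1251
j=8: r + 7k = 1437.6515 → ⌈·⌉ = 1438
j=9: r + 8k = 1624.839 → ⌈·⌉ = 1625
j=10: r + 9k = 1812.0265 → ⌈·⌉ = 1813
j=11: r + 10k = 1999.214 → ⌈·⌉ = 2000
j=12: r + 11k = 2186.4015 → ⌈·⌉ = 2187
j=13: r + 12k = 2373.589 → ⌈·⌉ = 2374
j=14: r + 13k = 2560.7765 → ⌈·⌉ = 2561
j=15: r + 14k = 2747.964 → ⌈·⌉ = 2748
j=16: r + 15k = 2935.1515 → ⌈·⌉ = 2936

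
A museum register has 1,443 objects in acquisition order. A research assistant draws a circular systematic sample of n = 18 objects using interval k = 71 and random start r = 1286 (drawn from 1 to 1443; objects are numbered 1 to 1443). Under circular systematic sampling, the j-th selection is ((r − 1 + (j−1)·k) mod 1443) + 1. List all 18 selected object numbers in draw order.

1286, 1357, 1428, 56, 127, 198, 269, 340, 411, 482, 553, 624, 695, 766, 837, 908, 979, 1050

Selection 1: 1286
Selection 2: 1286 + 71 = 1357
Selection 3: 1357 + 71 = 1428
Selection 4: 1428 + 71 = 1499 → 1499 − 1443 = 56
Selection 5: 56 + 71 = 127
Selection 6: 127 + 71 = 198
Selection 7: 198 + 71 = 269
Selection 8: 269 + 71 = 340
Selection 9: 340 + 71 = 411
Selection 10: 411 + 71 = 482
Selection 11: 482 + 71 = 553
Selection 12: 553 + 71 = 624
Selection 13: 624 + 71 = 695
Selection 14: 695 + 71 = 766
Selection 15: 766 + 71 = 837
Selection 16: 837 + 71 = 908
Selection 17: 908 + 71 = 979
Selection 18: 979 + 71 = 1050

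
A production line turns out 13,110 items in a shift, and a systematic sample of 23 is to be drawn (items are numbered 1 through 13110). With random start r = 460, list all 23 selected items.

k = N/n = 13110/23 = 570
item 1: 460
item 2: 460 + 570 = 1030
item 3: 1030 + 570 = 1600
item 4: 1600 + 570 = 2170
item 5: 2170 + 570 = 2740
item 6: 2740 + 570 = 3310
item 7: 3310 + 570 = 3880
item 8: 3880 + 570 = 4450
item 9: 4450 + 570 = 5020
item 10: 5020 + 570 = 5590
item 11: 5590 + 570 = 6160
item 12: 6160 + 570 = 6730
item 13: 6730 + 570 = 7300
item 14: 7300 + 570 = 7870
item 15: 7870 + 570 = 8440
item 16: 8440 + 570 = 9010
item 17: 9010 + 570 = 9580
item 18: 9580 + 570 = 10150
item 19: 10150 + 570 = 10720
item 20: 10720 + 570 = 11290
item 21: 11290 + 570 = 11860
item 22: 11860 + 570 = 12430
item 23: 12430 + 570 = 13000

460, 1030, 1600, 2170, 2740, 3310, 3880, 4450, 5020, 5590, 6160, 6730, 7300, 7870, 8440, 9010, 9580, 10150, 10720, 11290, 11860, 12430, 13000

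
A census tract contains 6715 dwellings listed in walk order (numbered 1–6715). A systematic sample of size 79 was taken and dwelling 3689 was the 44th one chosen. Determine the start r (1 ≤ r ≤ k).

34

k = 6715/79 = 85
r = 3689 − (44−1)×85 = 3689 − 3655 = 34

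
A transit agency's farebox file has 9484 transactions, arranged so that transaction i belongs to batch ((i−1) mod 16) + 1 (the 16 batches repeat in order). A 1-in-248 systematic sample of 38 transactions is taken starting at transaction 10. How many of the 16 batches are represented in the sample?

2

Consecutive selections differ by k = 248, so their batch numbers differ by 248 mod 16 = 8.
gcd(248, 16) = 8, so the sample visits 16/8 = 2 distinct residues mod 16.
Start 10 is batch 10; the batches hit are 2, 10.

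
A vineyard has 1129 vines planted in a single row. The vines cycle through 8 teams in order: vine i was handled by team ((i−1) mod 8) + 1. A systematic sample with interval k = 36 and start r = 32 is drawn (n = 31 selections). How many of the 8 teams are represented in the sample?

2

Consecutive selections differ by k = 36, so their team numbers differ by 36 mod 8 = 4.
gcd(36, 8) = 4, so the sample visits 8/4 = 2 distinct residues mod 8.
Start 32 is team 8; the teams hit are 4, 8.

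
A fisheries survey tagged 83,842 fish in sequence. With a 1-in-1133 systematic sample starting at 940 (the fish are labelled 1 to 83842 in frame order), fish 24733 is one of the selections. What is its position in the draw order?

k = 1133
position = (24733 − 940)/1133 + 1 = 23793/1133 + 1 = 21 + 1 = 22

22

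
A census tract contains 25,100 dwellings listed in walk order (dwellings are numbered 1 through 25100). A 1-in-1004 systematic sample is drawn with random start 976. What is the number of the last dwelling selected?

k = 1004
25th selection = r + (25−1)·k = 976 + 24×1004 = 976 + 24096 = 25072

25072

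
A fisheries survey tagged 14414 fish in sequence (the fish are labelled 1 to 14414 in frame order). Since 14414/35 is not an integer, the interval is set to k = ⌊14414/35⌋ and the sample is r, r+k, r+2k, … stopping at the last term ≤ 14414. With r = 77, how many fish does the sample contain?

35

k = ⌊14414/35⌋ = 411
Achieved size = ⌊(14414 − 77)/411⌋ + 1 = ⌊14337/411⌋ + 1 = 34 + 1 = 35
(last selection: 77 + 34×411 = 14051 ≤ 14414; next would be 14462 > 14414)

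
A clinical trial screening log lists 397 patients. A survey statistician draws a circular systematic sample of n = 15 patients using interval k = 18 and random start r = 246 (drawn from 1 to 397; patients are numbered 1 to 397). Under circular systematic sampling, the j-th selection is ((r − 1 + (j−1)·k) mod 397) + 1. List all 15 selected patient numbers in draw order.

246, 264, 282, 300, 318, 336, 354, 372, 390, 11, 29, 47, 65, 83, 101

Selection 1: 246
Selection 2: 246 + 18 = 264
Selection 3: 264 + 18 = 282
Selection 4: 282 + 18 = 300
Selection 5: 300 + 18 = 318
Selection 6: 318 + 18 = 336
Selection 7: 336 + 18 = 354
Selection 8: 354 + 18 = 372
Selection 9: 372 + 18 = 390
Selection 10: 390 + 18 = 408 → 408 − 397 = 11
Selection 11: 11 + 18 = 29
Selection 12: 29 + 18 = 47
Selection 13: 47 + 18 = 65
Selection 14: 65 + 18 = 83
Selection 15: 83 + 18 = 101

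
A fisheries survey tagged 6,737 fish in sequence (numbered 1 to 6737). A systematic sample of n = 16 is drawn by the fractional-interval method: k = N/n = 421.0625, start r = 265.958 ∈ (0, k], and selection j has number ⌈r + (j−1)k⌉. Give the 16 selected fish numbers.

j=1: r + 0k = 265.958 → ⌈·⌉ = 266
j=2: r + 1k = 687.0205 → ⌈·⌉ = 688
j=3: r + 2k = 1108.083 → ⌈·⌉ = 1109
j=4: r + 3k = 1529.1455 → ⌈·⌉ = 1530
j=5: r + 4k = 1950.208 → ⌈·⌉ = 1951
j=6: r + 5k = 2371.2705 → ⌈·⌉ = 2372
j=7: r + 6k = 2792.333 → ⌈·⌉ = 2793
j=8: r + 7k = 3213.3955 → ⌈·⌉ = 3214
j=9: r + 8k = 3634.458 → ⌈·⌉ = 3635
j=10: r + 9k = 4055.5205 → ⌈·⌉ = 4056
j=11: r + 10k = 4476.583 → ⌈·⌉ = 4477
j=12: r + 11k = 4897.6455 → ⌈·⌉ = 4898
j=13: r + 12k = 5318.708 → ⌈·⌉ = 5319
j=14: r + 13k = 5739.7705 → ⌈·⌉ = 5740
j=15: r + 14k = 6160.833 → ⌈·⌉ = 6161
j=16: r + 15k = 6581.8955 → ⌈·⌉ = 6582

266, 688, 1109, 1530, 1951, 2372, 2793, 3214, 3635, 4056, 4477, 4898, 5319, 5740, 6161, 6582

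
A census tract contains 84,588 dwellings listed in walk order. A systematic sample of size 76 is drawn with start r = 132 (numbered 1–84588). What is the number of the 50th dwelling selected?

k = 84588/76 = 1113
50th selection = r + (50−1)·k = 132 + 49×1113 = 132 + 54537 = 54669

54669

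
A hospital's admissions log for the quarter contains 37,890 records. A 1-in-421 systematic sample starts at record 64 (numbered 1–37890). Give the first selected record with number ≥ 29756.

29955

k = 421
Steps past start: ⌈(29756 − 64)/421⌉ = ⌈29692/421⌉ = 71
Selected record: 64 + 71×421 = 29955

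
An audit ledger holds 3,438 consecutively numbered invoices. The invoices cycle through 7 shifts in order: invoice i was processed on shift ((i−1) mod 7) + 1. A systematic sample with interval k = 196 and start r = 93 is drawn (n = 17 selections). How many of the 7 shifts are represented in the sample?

Consecutive selections differ by k = 196, so their shift numbers differ by 196 mod 7 = 0.
gcd(196, 7) = 7, so the sample visits 7/7 = 1 distinct residues mod 7.
Start 93 is shift 2; the shifts hit are 2.

1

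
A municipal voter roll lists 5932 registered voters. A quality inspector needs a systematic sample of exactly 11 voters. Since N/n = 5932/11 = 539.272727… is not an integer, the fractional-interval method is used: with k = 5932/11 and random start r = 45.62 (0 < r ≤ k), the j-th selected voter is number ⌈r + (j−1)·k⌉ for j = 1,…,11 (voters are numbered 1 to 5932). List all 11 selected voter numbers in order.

j=1: r + 0k = 45.62 → ⌈·⌉ = 46
j=2: r + 1k = 584.892727… → ⌈·⌉ = 585
j=3: r + 2k = 1124.165454… → ⌈·⌉ = 1125
j=4: r + 3k = 1663.438181… → ⌈·⌉ = 1664
j=5: r + 4k = 2202.710909… → ⌈·⌉ = 2203
j=6: r + 5k = 2741.983636… → ⌈·⌉ = 2742
j=7: r + 6k = 3281.256363… → ⌈·⌉ = 3282
j=8: r + 7k = 3820.529090… → ⌈·⌉ = 3821
j=9: r + 8k = 4359.801818… → ⌈·⌉ = 4360
j=10: r + 9k = 4899.074545… → ⌈·⌉ = 4900
j=11: r + 10k = 5438.347272… → ⌈·⌉ = 5439

46, 585, 1125, 1664, 2203, 2742, 3282, 3821, 4360, 4900, 5439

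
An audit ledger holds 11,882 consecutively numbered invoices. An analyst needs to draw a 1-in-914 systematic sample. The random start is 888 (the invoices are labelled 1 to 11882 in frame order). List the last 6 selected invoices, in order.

8th selection = 888 + 7×914 = 7286
9th: 7286 + 914 = 8200
10th: 8200 + 914 = 9114
11th: 9114 + 914 = 10028
12th: 10028 + 914 = 10942
13th: 10942 + 914 = 11856

7286, 8200, 9114, 10028, 10942, 11856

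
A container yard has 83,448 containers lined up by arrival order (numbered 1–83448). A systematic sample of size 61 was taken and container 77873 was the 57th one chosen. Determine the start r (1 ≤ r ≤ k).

1265

k = 83448/61 = 1368
r = 77873 − (57−1)×1368 = 77873 − 76608 = 1265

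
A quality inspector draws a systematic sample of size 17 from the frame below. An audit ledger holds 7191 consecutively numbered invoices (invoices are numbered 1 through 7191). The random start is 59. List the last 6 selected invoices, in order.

k = N/n = 7191/17 = 423
12th selection = 59 + 11×423 = 4712
13th: 4712 + 423 = 5135
14th: 5135 + 423 = 5558
15th: 5558 + 423 = 5981
16th: 5981 + 423 = 6404
17th: 6404 + 423 = 6827

4712, 5135, 5558, 5981, 6404, 6827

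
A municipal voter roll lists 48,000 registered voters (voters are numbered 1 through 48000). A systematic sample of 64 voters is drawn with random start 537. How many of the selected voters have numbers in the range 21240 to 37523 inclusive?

22

k = 48000/64 = 750
First selection ≥ 21240: 537 + ⌈(21240−537)/750⌉·750 = 537 + 28×750 = 21537
Last selection ≤ 37523: 537 + ⌊(37523−537)/750⌋·750 = 537 + 49×750 = 37287
Count = 49 − 28 + 1 = 22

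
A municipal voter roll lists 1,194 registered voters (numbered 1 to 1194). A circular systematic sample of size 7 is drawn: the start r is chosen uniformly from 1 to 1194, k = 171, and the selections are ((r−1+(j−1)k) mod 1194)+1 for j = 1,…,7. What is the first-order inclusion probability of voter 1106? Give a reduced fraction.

7/1194

For each position j, as r ranges over 1…1194 the j-th selection hits every voter exactly once, so voter 1106 is selected for exactly 7 of the 1194 starts.
Inclusion probability = 7/1194.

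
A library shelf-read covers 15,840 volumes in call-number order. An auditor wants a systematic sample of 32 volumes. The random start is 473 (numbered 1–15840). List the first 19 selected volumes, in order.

k = N/n = 15840/32 = 495
volume 1: 473
volume 2: 473 + 495 = 968
volume 3: 968 + 495 = 1463
volume 4: 1463 + 495 = 1958
volume 5: 1958 + 495 = 2453
volume 6: 2453 + 495 = 2948
volume 7: 2948 + 495 = 3443
volume 8: 3443 + 495 = 3938
volume 9: 3938 + 495 = 4433
volume 10: 4433 + 495 = 4928
volume 11: 4928 + 495 = 5423
volume 12: 5423 + 495 = 5918
volume 13: 5918 + 495 = 6413
volume 14: 6413 + 495 = 6908
volume 15: 6908 + 495 = 7403
volume 16: 7403 + 495 = 7898
volume 17: 7898 + 495 = 8393
volume 18: 8393 + 495 = 8888
volume 19: 8888 + 495 = 9383

473, 968, 1463, 1958, 2453, 2948, 3443, 3938, 4433, 4928, 5423, 5918, 6413, 6908, 7403, 7898, 8393, 8888, 9383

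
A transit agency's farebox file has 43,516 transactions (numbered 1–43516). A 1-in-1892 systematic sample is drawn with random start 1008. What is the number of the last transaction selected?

k = 1892
23rd selection = r + (23−1)·k = 1008 + 22×1892 = 1008 + 41624 = 42632

42632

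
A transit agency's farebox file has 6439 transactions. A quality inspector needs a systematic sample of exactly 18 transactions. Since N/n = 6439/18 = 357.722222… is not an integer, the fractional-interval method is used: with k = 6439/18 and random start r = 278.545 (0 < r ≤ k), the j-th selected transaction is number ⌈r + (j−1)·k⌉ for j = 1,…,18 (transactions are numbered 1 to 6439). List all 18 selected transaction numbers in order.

j=1: r + 0k = 278.545 → ⌈·⌉ = 279
j=2: r + 1k = 636.267222… → ⌈·⌉ = 637
j=3: r + 2k = 993.989444… → ⌈·⌉ = 994
j=4: r + 3k = 1351.711666… → ⌈·⌉ = 1352
j=5: r + 4k = 1709.433888… → ⌈·⌉ = 1710
j=6: r + 5k = 2067.156111… → ⌈·⌉ = 2068
j=7: r + 6k = 2424.878333… → ⌈·⌉ = 2425
j=8: r + 7k = 2782.600555… → ⌈·⌉ = 2783
j=9: r + 8k = 3140.322777… → ⌈·⌉ = 3141
j=10: r + 9k = 3498.045 → ⌈·⌉ = 3499
j=11: r + 10k = 3855.767222… → ⌈·⌉ = 3856
j=12: r + 11k = 4213.489444… → ⌈·⌉ = 4214
j=13: r + 12k = 4571.211666… → ⌈·⌉ = 4572
j=14: r + 13k = 4928.933888… → ⌈·⌉ = 4929
j=15: r + 14k = 5286.656111… → ⌈·⌉ = 5287
j=16: r + 15k = 5644.378333… → ⌈·⌉ = 5645
j=17: r + 16k = 6002.100555… → ⌈·⌉ = 6003
j=18: r + 17k = 6359.822777… → ⌈·⌉ = 6360

279, 637, 994, 1352, 1710, 2068, 2425, 2783, 3141, 3499, 3856, 4214, 4572, 4929, 5287, 5645, 6003, 6360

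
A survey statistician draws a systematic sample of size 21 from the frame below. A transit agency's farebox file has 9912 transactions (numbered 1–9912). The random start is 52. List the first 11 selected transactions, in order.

52, 524, 996, 1468, 1940, 2412, 2884, 3356, 3828, 4300, 4772

k = N/n = 9912/21 = 472
transaction 1: 52
transaction 2: 52 + 472 = 524
transaction 3: 524 + 472 = 996
transaction 4: 996 + 472 = 1468
transaction 5: 1468 + 472 = 1940
transaction 6: 1940 + 472 = 2412
transaction 7: 2412 + 472 = 2884
transaction 8: 2884 + 472 = 3356
transaction 9: 3356 + 472 = 3828
transaction 10: 3828 + 472 = 4300
transaction 11: 4300 + 472 = 4772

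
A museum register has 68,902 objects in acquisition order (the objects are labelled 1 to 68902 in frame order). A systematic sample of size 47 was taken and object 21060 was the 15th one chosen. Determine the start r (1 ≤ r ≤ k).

536

k = 68902/47 = 1466
r = 21060 − (15−1)×1466 = 21060 − 20524 = 536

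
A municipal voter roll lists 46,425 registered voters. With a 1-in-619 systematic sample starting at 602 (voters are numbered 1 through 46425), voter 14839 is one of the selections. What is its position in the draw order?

k = 619
position = (14839 − 602)/619 + 1 = 14237/619 + 1 = 23 + 1 = 24

24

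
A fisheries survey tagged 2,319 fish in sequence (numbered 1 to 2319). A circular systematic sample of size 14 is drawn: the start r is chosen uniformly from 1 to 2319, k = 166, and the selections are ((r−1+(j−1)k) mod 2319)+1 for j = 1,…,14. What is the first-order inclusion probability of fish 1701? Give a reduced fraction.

14/2319

For each position j, as r ranges over 1…2319 the j-th selection hits every fish exactly once, so fish 1701 is selected for exactly 14 of the 2319 starts.
Inclusion probability = 14/2319.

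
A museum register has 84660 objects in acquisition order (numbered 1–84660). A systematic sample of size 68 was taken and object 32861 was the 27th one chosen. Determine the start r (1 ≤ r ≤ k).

k = 84660/68 = 1245
r = 32861 − (27−1)×1245 = 32861 − 32370 = 491

491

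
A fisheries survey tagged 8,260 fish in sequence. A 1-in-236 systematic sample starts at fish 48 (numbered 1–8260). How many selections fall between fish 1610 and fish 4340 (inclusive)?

k = 236
First selection ≥ 1610: 48 + ⌈(1610−48)/236⌉·236 = 48 + 7×236 = 1700
Last selection ≤ 4340: 48 + ⌊(4340−48)/236⌋·236 = 48 + 18×236 = 4296
Count = 18 − 7 + 1 = 12

12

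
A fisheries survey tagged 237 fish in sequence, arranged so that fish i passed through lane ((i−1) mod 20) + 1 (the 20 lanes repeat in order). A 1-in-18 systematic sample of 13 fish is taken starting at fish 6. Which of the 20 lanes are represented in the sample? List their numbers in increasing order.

Consecutive selections differ by k = 18, so their lane numbers differ by 18 mod 20 = 18.
gcd(18, 20) = 2, so the sample visits 20/2 = 10 distinct residues mod 20.
Start 6 is lane 6; the lanes hit are 2, 4, 6, 8, 10, 12, 14, 16, 18, 20.

2, 4, 6, 8, 10, 12, 14, 16, 18, 20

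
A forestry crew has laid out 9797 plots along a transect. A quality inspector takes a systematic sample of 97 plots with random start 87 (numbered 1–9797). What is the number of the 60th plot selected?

k = 9797/97 = 101
60th selection = r + (60−1)·k = 87 + 59×101 = 87 + 5959 = 6046

6046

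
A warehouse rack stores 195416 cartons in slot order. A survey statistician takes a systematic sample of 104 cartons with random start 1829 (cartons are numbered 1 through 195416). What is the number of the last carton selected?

195366

k = 195416/104 = 1879
104th selection = r + (104−1)·k = 1829 + 103×1879 = 1829 + 193537 = 195366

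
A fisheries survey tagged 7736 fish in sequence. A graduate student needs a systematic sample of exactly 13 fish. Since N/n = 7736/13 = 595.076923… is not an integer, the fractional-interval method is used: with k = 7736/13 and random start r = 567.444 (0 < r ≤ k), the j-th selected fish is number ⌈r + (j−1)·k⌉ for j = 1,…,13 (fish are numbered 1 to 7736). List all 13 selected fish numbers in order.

j=1: r + 0k = 567.444 → ⌈·⌉ = 568
j=2: r + 1k = 1162.520923… → ⌈·⌉ = 1163
j=3: r + 2k = 1757.597846… → ⌈·⌉ = 1758
j=4: r + 3k = 2352.674769… → ⌈·⌉ = 2353
j=5: r + 4k = 2947.751692… → ⌈·⌉ = 2948
j=6: r + 5k = 3542.828615… → ⌈·⌉ = 3543
j=7: r + 6k = 4137.905538… → ⌈·⌉ = 4138
j=8: r + 7k = 4732.982461… → ⌈·⌉ = 4733
j=9: r + 8k = 5328.059384… → ⌈·⌉ = 5329
j=10: r + 9k = 5923.136307… → ⌈·⌉ = 5924
j=11: r + 10k = 6518.213230… → ⌈·⌉ = 6519
j=12: r + 11k = 7113.290153… → ⌈·⌉ = 7114
j=13: r + 12k = 7708.367076… → ⌈·⌉ = 7709

568, 1163, 1758, 2353, 2948, 3543, 4138, 4733, 5329, 5924, 6519, 7114, 7709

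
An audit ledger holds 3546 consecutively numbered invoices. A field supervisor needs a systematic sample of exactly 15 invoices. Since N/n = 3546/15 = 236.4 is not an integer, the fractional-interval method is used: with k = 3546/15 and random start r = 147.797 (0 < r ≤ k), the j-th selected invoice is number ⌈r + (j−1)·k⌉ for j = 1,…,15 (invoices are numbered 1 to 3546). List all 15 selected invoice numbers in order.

j=1: r + 0k = 147.797 → ⌈·⌉ = 148
j=2: r + 1k = 384.197 → ⌈·⌉ = 385
j=3: r + 2k = 620.597 → ⌈·⌉ = 621
j=4: r + 3k = 856.997 → ⌈·⌉ = 857
j=5: r + 4k = 1093.397 → ⌈·⌉ = 1094
j=6: r + 5k = 1329.797 → ⌈·⌉ = 1330
j=7: r + 6k = 1566.197 → ⌈·⌉ = 1567
j=8: r + 7k = 1802.597 → ⌈·⌉ = 1803
j=9: r + 8k = 2038.997 → ⌈·⌉ = 2039
j=10: r + 9k = 2275.397 → ⌈·⌉ = 2276
j=11: r + 10k = 2511.797 → ⌈·⌉ = 2512
j=12: r + 11k = 2748.197 → ⌈·⌉ = 2749
j=13: r + 12k = 2984.597 → ⌈·⌉ = 2985
j=14: r + 13k = 3220.997 → ⌈·⌉ = 3221
j=15: r + 14k = 3457.397 → ⌈·⌉ = 3458

148, 385, 621, 857, 1094, 1330, 1567, 1803, 2039, 2276, 2512, 2749, 2985, 3221, 3458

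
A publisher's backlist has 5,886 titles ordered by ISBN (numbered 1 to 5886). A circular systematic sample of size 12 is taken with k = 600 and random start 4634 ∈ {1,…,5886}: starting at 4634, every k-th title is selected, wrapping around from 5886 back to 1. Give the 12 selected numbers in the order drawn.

Selection 1: 4634
Selection 2: 4634 + 600 = 5234
Selection 3: 5234 + 600 = 5834
Selection 4: 5834 + 600 = 6434 → 6434 − 5886 = 548
Selection 5: 548 + 600 = 1148
Selection 6: 1148 + 600 = 1748
Selection 7: 1748 + 600 = 2348
Selection 8: 2348 + 600 = 2948
Selection 9: 2948 + 600 = 3548
Selection 10: 3548 + 600 = 4148
Selection 11: 4148 + 600 = 4748
Selection 12: 4748 + 600 = 5348

4634, 5234, 5834, 548, 1148, 1748, 2348, 2948, 3548, 4148, 4748, 5348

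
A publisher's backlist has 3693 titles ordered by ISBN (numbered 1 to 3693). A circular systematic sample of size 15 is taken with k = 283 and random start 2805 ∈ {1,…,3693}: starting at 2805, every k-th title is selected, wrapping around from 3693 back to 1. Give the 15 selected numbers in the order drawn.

Selection 1: 2805
Selection 2: 2805 + 283 = 3088
Selection 3: 3088 + 283 = 3371
Selection 4: 3371 + 283 = 3654
Selection 5: 3654 + 283 = 3937 → 3937 − 3693 = 244
Selection 6: 244 + 283 = 527
Selection 7: 527 + 283 = 810
Selection 8: 810 + 283 = 1093
Selection 9: 1093 + 283 = 1376
Selection 10: 1376 + 283 = 1659
Selection 11: 1659 + 283 = 1942
Selection 12: 1942 + 283 = 2225
Selection 13: 2225 + 283 = 2508
Selection 14: 2508 + 283 = 2791
Selection 15: 2791 + 283 = 3074

2805, 3088, 3371, 3654, 244, 527, 810, 1093, 1376, 1659, 1942, 2225, 2508, 2791, 3074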